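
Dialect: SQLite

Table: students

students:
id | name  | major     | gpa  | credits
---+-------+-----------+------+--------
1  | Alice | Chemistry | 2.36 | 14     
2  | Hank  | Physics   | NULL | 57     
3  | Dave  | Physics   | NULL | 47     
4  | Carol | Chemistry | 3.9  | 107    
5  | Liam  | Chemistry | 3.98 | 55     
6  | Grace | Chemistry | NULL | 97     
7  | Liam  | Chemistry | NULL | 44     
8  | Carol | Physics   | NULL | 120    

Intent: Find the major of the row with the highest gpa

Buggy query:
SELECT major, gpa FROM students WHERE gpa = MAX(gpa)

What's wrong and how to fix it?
Bug: MAX(gpa) is an aggregate and cannot be used directly in WHERE

Fix: Use a subquery: WHERE gpa = (SELECT MAX(gpa) FROM students)

Corrected query:
SELECT major, gpa FROM students WHERE gpa = (SELECT MAX(gpa) FROM students)

Result:
major     | gpa 
----------+-----
Chemistry | 3.98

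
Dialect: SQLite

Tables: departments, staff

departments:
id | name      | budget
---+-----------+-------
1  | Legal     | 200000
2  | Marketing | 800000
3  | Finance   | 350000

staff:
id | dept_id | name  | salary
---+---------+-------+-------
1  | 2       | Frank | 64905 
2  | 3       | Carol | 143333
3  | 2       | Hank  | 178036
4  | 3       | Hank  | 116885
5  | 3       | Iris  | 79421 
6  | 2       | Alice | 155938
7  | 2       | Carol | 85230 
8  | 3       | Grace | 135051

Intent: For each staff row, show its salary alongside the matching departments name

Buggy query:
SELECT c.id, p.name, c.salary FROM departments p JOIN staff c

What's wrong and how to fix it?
Bug: Missing join condition: each staff row is matched to all departments rows instead of just its own

Fix: Add ON c.dept_id = p.id to the JOIN

Corrected query:
SELECT c.id, p.name, c.salary FROM departments p JOIN staff c ON c.dept_id = p.id

Result:
id | name      | salary
---+-----------+-------
1  | Marketing | 64905 
2  | Finance   | 143333
3  | Marketing | 178036
4  | Finance   | 116885
5  | Finance   | 79421 
6  | Marketing | 155938
7  | Marketing | 85230 
8  | Finance   | 135051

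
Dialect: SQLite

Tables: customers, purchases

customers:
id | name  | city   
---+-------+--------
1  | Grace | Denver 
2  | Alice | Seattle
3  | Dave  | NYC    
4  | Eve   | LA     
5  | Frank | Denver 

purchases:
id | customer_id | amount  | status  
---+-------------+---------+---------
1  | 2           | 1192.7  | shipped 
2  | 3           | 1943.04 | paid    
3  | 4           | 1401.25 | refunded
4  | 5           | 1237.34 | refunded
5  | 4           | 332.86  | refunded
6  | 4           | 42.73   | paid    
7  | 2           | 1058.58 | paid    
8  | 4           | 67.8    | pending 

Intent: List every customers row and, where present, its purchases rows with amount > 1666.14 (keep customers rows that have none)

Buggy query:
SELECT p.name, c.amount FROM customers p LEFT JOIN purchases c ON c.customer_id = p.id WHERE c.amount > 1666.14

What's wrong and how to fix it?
Bug: Filtering c.amount in WHERE discards the NULL rows produced by LEFT JOIN, turning it into an inner join

Fix: Put 'c.amount > 1666.14' in the JOIN's ON clause instead of WHERE

Corrected query:
SELECT p.name, c.amount FROM customers p LEFT JOIN purchases c ON c.customer_id = p.id AND c.amount > 1666.14

Result:
name  | amount 
------+--------
Grace | NULL   
Alice | NULL   
Dave  | 1943.04
Eve   | NULL   
Frank | NULL   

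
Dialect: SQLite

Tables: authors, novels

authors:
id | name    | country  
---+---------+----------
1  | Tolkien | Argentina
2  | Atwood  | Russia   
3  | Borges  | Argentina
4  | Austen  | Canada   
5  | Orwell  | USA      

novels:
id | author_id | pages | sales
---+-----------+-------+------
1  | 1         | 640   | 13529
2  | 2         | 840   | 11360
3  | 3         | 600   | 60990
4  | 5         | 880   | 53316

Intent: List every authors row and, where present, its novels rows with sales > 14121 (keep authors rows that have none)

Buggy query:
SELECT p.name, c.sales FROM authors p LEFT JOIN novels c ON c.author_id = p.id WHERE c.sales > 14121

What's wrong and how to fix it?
Bug: Filtering c.sales in WHERE discards the NULL rows produced by LEFT JOIN, turning it into an inner join

Fix: Move the right-table condition into the ON clause so unmatched parents are kept

Corrected query:
SELECT p.name, c.sales FROM authors p LEFT JOIN novels c ON c.author_id = p.id AND c.sales > 14121

Result:
name    | sales
--------+------
Tolkien | NULL 
Atwood  | NULL 
Borges  | 60990
Austen  | NULL 
Orwell  | 53316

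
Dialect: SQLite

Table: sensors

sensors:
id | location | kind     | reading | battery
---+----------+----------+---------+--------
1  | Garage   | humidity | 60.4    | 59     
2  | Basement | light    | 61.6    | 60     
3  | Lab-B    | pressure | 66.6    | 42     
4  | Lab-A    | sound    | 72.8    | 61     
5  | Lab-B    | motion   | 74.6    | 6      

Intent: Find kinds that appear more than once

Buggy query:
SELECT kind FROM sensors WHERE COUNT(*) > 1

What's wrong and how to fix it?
Bug: COUNT(*) is an aggregate and cannot be used in WHERE

Fix: GROUP BY kind, then filter groups with HAVING COUNT(*) > 1

Corrected query:
SELECT kind FROM sensors GROUP BY kind HAVING COUNT(*) > 1

Result:
(no rows)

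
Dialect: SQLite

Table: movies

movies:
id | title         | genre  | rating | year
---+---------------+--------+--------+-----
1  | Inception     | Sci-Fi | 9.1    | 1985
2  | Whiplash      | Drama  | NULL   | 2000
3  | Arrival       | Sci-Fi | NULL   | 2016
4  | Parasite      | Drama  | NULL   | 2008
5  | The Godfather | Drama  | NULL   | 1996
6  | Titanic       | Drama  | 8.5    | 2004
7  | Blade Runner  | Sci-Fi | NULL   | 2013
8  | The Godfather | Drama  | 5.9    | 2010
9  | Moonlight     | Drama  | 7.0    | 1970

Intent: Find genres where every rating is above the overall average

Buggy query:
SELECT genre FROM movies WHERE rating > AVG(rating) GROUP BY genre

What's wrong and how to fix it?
Bug: WHERE evaluates per row before aggregation, so AVG() is unavailable

Fix: Use a subquery for AVG and a HAVING MIN(...) filter so the condition holds for every row in the group

Corrected query:
SELECT genre FROM movies GROUP BY genre HAVING MIN(rating) > (SELECT AVG(rating) FROM movies)

Result:
genre 
------
Sci-Fi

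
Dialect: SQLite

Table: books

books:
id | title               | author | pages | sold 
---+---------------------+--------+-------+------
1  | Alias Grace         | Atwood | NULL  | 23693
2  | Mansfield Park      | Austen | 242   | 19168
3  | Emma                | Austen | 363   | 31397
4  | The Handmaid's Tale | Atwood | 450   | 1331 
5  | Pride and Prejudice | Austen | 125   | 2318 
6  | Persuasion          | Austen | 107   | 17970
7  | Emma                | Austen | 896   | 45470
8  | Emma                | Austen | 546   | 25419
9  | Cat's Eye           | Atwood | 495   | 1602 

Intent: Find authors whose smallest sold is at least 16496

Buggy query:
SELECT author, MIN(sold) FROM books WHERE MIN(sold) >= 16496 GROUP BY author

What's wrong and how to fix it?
Bug: MIN() in WHERE is a misuse of aggregate

Fix: Replace WHERE with HAVING after the GROUP BY

Corrected query:
SELECT author, MIN(sold) FROM books GROUP BY author HAVING MIN(sold) >= 16496

Result:
(no rows)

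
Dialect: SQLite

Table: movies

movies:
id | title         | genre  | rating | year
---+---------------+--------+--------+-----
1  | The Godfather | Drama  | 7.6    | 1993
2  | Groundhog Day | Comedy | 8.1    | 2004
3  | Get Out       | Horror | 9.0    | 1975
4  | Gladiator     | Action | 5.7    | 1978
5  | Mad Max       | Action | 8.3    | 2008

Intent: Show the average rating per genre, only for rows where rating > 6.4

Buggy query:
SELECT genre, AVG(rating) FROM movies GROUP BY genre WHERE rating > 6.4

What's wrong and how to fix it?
Bug: WHERE cannot follow GROUP BY

Fix: Move the WHERE clause before GROUP BY

Corrected query:
SELECT genre, AVG(rating) FROM movies WHERE rating > 6.4 GROUP BY genre

Result:
genre  | AVG(rating)
-------+------------
Action | 8.3        
Comedy | 8.1        
Drama  | 7.6        
Horror | 9          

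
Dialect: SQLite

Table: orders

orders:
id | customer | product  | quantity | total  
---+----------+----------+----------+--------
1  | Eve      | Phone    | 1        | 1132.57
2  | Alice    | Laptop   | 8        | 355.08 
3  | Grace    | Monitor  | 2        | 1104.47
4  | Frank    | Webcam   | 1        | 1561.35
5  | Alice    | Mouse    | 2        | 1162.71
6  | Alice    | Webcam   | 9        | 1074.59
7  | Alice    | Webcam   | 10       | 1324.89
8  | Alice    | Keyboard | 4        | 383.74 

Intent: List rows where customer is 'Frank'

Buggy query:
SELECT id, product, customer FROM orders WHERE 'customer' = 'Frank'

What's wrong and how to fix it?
Bug: 'customer' in single quotes is a string literal, not the column; the comparison is literal-vs-literal and never true

Fix: Remove the quotes around the column name (or use double quotes for an identifier)

Corrected query:
SELECT id, product, customer FROM orders WHERE customer = 'Frank'

Result:
id | product | customer
---+---------+---------
4  | Webcam  | Frank   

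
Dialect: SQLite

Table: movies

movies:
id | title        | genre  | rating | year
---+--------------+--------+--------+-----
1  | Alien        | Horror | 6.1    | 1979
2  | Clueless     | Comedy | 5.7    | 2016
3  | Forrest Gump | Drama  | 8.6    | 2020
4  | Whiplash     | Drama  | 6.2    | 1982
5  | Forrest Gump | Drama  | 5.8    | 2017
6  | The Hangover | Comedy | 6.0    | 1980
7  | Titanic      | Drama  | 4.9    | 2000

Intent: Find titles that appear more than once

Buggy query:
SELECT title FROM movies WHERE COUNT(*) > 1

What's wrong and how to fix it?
Bug: WHERE can't reference COUNT(*); aggregates are computed after WHERE

Fix: GROUP BY title, then filter groups with HAVING COUNT(*) > 1

Corrected query:
SELECT title FROM movies GROUP BY title HAVING COUNT(*) > 1

Result:
title       
------------
Forrest Gump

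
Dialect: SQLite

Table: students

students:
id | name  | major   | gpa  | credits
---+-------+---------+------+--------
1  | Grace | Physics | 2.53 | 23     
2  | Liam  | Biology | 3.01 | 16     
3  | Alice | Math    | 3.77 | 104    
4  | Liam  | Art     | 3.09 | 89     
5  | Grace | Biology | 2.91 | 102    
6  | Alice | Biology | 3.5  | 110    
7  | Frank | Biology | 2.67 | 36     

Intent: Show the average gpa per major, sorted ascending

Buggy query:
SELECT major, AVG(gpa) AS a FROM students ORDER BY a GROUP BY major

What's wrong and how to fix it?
Bug: ORDER BY appears before GROUP BY; SQL clause order requires GROUP BY first

Fix: Reorder: SELECT … FROM … GROUP BY … ORDER BY …

Corrected query:
SELECT major, AVG(gpa) AS a FROM students GROUP BY major ORDER BY a

Result:
major   | a     
--------+-------
Physics | 2.53  
Biology | 3.0225
Art     | 3.09  
Math    | 3.77  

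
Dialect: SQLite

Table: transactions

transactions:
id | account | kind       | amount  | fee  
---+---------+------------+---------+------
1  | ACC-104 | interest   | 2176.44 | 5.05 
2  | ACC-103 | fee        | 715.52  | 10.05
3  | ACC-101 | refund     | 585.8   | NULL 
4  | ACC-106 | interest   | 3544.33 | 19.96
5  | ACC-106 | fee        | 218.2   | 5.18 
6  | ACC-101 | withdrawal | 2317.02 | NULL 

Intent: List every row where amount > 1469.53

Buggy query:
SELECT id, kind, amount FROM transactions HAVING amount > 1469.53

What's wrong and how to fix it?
Bug: This is a non-aggregate query (no GROUP BY, no aggregates), so in SQLite the HAVING clause is invalid here; a row-level condition belongs in WHERE

Fix: Replace HAVING with WHERE since the condition applies to individual rows

Corrected query:
SELECT id, kind, amount FROM transactions WHERE amount > 1469.53

Result:
id | kind       | amount 
---+------------+--------
1  | interest   | 2176.44
4  | interest   | 3544.33
6  | withdrawal | 2317.02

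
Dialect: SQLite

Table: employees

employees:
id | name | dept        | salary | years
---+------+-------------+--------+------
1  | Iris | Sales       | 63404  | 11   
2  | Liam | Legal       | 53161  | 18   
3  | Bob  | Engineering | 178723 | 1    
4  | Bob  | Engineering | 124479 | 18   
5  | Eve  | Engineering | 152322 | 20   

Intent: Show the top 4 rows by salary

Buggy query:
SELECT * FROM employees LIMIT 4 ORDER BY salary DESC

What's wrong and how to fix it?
Bug: LIMIT must come after ORDER BY

Fix: Swap the clauses: ORDER BY first, then LIMIT

Corrected query:
SELECT * FROM employees ORDER BY salary DESC LIMIT 4

Result:
id | name | dept        | salary | years
---+------+-------------+--------+------
3  | Bob  | Engineering | 178723 | 1    
5  | Eve  | Engineering | 152322 | 20   
4  | Bob  | Engineering | 124479 | 18   
1  | Iris | Sales       | 63404  | 11   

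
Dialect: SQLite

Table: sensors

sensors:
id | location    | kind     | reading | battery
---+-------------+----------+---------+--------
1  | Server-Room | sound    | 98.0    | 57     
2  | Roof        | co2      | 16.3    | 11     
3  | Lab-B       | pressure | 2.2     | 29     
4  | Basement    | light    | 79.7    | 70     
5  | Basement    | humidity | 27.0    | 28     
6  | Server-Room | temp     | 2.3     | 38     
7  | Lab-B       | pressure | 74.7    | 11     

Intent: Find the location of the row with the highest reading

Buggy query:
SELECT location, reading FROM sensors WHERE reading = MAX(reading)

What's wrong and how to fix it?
Bug: WHERE is evaluated per row; an aggregate over the whole table isn't defined there

Fix: Wrap MAX in a scalar subquery so WHERE compares against a single value

Corrected query:
SELECT location, reading FROM sensors WHERE reading = (SELECT MAX(reading) FROM sensors)

Result:
location    | reading
------------+--------
Server-Room | 98     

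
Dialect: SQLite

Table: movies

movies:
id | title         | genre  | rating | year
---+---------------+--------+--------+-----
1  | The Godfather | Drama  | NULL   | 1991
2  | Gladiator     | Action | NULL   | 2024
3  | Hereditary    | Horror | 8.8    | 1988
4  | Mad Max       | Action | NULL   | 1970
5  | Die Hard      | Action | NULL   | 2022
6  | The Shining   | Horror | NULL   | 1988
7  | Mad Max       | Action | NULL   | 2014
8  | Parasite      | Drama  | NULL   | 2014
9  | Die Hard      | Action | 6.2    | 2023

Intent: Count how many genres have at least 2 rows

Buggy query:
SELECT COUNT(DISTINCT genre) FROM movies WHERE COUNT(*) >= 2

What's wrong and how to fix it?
Bug: WHERE filters individual rows, not groups, so a group-level COUNT is invalid there

Fix: Group first with HAVING COUNT(*) >= 2, then COUNT the resulting groups

Corrected query:
SELECT COUNT(*) FROM (SELECT genre FROM movies GROUP BY genre HAVING COUNT(*) >= 2)

Result:
COUNT(*)
--------
3       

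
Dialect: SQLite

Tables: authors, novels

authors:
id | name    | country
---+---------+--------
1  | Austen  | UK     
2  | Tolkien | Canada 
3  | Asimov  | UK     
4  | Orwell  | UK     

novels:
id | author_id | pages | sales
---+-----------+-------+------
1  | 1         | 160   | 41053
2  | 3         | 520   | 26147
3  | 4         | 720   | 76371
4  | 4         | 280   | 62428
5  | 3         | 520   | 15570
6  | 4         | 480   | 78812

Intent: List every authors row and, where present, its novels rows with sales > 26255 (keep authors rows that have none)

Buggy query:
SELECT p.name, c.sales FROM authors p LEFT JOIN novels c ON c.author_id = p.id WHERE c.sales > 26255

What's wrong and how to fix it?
Bug: A WHERE condition on the right-hand table after LEFT JOIN drops unmatched parents

Fix: Move the right-table condition into the ON clause so unmatched parents are kept

Corrected query:
SELECT p.name, c.sales FROM authors p LEFT JOIN novels c ON c.author_id = p.id AND c.sales > 26255

Result:
name    | sales
--------+------
Austen  | 41053
Tolkien | NULL 
Asimov  | NULL 
Orwell  | 62428
Orwell  | 76371
Orwell  | 78812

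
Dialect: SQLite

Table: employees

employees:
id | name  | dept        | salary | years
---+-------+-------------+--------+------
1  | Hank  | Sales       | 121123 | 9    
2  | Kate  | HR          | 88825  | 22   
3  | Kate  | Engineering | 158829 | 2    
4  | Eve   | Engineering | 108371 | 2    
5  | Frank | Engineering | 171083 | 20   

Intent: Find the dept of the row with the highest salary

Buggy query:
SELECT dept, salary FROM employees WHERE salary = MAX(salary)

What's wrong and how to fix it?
Bug: WHERE is evaluated per row; an aggregate over the whole table isn't defined there

Fix: Use a subquery: WHERE salary = (SELECT MAX(salary) FROM employees)

Corrected query:
SELECT dept, salary FROM employees WHERE salary = (SELECT MAX(salary) FROM employees)

Result:
dept        | salary
------------+-------
Engineering | 171083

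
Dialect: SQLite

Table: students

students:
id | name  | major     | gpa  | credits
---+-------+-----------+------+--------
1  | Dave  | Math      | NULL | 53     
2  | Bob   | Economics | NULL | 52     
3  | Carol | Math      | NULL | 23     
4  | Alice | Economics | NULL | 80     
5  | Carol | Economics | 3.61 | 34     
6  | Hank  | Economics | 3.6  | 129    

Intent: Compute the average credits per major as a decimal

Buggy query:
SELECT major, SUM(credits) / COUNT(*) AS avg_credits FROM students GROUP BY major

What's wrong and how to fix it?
Bug: SUM(credits) and COUNT(*) are both integers; the division truncates the fractional part

Fix: Cast one side to REAL so the division keeps the fractional part

Corrected query:
SELECT major, SUM(credits) * 1.0 / COUNT(*) AS avg_credits FROM students GROUP BY major

Result:
major     | avg_credits
----------+------------
Economics | 73.75      
Math      | 38         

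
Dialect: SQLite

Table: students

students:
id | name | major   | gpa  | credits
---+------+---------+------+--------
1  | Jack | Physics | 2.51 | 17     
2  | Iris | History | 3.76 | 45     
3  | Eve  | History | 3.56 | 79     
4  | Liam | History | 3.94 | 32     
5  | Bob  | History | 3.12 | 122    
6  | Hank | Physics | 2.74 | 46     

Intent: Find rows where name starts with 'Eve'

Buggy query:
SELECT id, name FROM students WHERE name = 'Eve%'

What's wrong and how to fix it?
Bug: '=' compares the literal string including the % character; pattern matching needs LIKE

Fix: Replace '=' with LIKE so 'Eve%' is treated as a pattern

Corrected query:
SELECT id, name FROM students WHERE name LIKE 'Eve%'

Result:
id | name
---+-----
3  | Eve 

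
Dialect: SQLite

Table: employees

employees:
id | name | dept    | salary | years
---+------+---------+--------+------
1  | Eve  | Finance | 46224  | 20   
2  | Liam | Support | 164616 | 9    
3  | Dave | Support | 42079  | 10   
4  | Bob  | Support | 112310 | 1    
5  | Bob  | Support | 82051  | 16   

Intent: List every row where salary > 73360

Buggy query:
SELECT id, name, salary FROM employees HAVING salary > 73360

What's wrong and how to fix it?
Bug: HAVING filters the output of aggregation, but this query has no GROUP BY and no aggregate functions, so SQLite rejects it (HAVING clause on a non-aggregate query); the condition here is per row

Fix: Use WHERE for row-level filtering

Corrected query:
SELECT id, name, salary FROM employees WHERE salary > 73360

Result:
id | name | salary
---+------+-------
2  | Liam | 164616
4  | Bob  | 112310
5  | Bob  | 82051 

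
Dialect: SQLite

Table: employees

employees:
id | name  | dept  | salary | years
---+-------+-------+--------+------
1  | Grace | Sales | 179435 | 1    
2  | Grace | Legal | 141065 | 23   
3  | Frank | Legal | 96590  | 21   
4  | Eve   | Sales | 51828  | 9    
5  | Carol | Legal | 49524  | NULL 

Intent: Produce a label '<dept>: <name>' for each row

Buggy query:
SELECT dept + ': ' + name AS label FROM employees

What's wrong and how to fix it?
Bug: '+' is numeric addition; on text columns SQLite converts them to 0 instead of concatenating

Fix: Use the || operator for string concatenation

Corrected query:
SELECT dept || ': ' || name AS label FROM employees

Result:
label       
------------
Sales: Grace
Legal: Grace
Legal: Frank
Sales: Eve  
Legal: Carol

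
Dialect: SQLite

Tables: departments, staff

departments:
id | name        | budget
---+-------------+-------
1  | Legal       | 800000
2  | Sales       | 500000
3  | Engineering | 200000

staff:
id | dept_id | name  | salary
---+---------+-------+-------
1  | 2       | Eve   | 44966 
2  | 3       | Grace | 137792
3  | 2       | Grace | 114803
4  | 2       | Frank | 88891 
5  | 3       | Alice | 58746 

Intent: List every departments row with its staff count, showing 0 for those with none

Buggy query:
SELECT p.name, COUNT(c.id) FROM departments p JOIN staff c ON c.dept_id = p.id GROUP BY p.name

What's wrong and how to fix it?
Bug: INNER JOIN drops departments rows that have no matching staff rows

Fix: Switch to LEFT JOIN to retain unmatched parent rows

Corrected query:
SELECT p.name, COUNT(c.id) FROM departments p LEFT JOIN staff c ON c.dept_id = p.id GROUP BY p.name

Result:
name        | COUNT(c.id)
------------+------------
Engineering | 2          
Legal       | 0          
Sales       | 3          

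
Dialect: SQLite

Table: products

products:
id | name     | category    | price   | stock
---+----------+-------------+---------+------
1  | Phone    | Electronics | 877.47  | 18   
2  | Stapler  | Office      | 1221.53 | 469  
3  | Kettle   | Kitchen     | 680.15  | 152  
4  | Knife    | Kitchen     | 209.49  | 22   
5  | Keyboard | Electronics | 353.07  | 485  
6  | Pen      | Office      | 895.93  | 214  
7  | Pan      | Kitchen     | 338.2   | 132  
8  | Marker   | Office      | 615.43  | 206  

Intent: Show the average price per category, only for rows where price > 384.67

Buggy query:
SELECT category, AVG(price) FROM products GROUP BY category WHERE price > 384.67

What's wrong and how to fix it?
Bug: WHERE cannot follow GROUP BY

Fix: Place WHERE between FROM and GROUP BY

Corrected query:
SELECT category, AVG(price) FROM products WHERE price > 384.67 GROUP BY category

Result:
category    | AVG(price)
------------+-----------
Electronics | 877.47    
Kitchen     | 680.15    
Office      | 910.963333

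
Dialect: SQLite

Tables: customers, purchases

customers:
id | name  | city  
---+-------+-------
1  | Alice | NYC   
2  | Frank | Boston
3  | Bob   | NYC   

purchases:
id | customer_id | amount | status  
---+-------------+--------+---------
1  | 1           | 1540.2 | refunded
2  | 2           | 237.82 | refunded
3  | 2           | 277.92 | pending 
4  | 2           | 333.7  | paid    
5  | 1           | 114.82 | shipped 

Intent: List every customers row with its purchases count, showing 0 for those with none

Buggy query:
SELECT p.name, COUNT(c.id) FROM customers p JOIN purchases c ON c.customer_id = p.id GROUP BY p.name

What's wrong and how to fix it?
Bug: An inner join excludes parents with zero children

Fix: Switch to LEFT JOIN to retain unmatched parent rows

Corrected query:
SELECT p.name, COUNT(c.id) FROM customers p LEFT JOIN purchases c ON c.customer_id = p.id GROUP BY p.name

Result:
name  | COUNT(c.id)
------+------------
Alice | 2          
Bob   | 0          
Frank | 3          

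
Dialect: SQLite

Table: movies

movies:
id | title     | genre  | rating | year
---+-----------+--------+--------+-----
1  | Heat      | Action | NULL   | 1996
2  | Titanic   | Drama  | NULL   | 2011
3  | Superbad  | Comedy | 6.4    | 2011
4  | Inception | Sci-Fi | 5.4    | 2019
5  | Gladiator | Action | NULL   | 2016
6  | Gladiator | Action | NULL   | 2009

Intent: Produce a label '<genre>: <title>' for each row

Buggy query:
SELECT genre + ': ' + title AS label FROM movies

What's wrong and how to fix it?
Bug: '+' is numeric addition; on text columns SQLite converts them to 0 instead of concatenating

Fix: Use the || operator for string concatenation

Corrected query:
SELECT genre || ': ' || title AS label FROM movies

Result:
label            
-----------------
Action: Heat     
Drama: Titanic   
Comedy: Superbad 
Sci-Fi: Inception
Action: Gladiator
Action: Gladiator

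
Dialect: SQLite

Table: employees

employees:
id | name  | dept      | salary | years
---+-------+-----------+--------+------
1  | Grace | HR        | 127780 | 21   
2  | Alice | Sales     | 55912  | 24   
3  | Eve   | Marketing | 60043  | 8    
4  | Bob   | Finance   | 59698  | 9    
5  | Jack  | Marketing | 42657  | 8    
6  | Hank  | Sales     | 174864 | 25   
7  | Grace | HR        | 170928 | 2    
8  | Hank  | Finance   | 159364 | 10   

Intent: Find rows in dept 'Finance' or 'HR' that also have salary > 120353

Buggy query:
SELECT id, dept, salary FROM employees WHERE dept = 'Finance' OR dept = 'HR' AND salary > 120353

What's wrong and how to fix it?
Bug: AND binds tighter than OR, so this parses as dept = 'Finance' OR (dept = 'HR' AND salary > 120353)

Fix: Group the OR with parentheses (or use IN), then AND the threshold

Corrected query:
SELECT id, dept, salary FROM employees WHERE (dept = 'Finance' OR dept = 'HR') AND salary > 120353

Result:
id | dept    | salary
---+---------+-------
1  | HR      | 127780
7  | HR      | 170928
8  | Finance | 159364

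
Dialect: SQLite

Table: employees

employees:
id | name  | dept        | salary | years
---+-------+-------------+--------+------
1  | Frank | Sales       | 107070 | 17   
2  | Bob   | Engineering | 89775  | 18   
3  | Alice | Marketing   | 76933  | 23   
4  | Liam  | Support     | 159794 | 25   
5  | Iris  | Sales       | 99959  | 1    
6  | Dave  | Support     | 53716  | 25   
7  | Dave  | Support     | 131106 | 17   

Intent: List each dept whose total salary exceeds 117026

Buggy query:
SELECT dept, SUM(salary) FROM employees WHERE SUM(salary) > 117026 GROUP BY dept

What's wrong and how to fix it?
Bug: Aggregate functions cannot appear in a WHERE clause

Fix: Move the aggregate condition to a HAVING clause

Corrected query:
SELECT dept, SUM(salary) FROM employees GROUP BY dept HAVING SUM(salary) > 117026

Result:
dept    | SUM(salary)
--------+------------
Sales   | 207029     
Support | 344616     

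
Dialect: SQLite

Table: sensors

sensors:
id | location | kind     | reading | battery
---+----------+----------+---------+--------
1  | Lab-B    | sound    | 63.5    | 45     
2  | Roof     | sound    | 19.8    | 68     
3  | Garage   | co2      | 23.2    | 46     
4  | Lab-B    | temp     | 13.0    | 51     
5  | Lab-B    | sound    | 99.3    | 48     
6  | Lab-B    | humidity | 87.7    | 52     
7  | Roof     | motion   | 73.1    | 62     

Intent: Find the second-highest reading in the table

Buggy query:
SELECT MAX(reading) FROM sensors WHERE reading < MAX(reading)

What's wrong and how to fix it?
Bug: MAX(reading) on the right of the comparison is an aggregate-in-WHERE error

Fix: Compute the overall MAX in a subquery, then take MAX of rows below it

Corrected query:
SELECT MAX(reading) FROM sensors WHERE reading < (SELECT MAX(reading) FROM sensors)

Result:
MAX(reading)
------------
87.7        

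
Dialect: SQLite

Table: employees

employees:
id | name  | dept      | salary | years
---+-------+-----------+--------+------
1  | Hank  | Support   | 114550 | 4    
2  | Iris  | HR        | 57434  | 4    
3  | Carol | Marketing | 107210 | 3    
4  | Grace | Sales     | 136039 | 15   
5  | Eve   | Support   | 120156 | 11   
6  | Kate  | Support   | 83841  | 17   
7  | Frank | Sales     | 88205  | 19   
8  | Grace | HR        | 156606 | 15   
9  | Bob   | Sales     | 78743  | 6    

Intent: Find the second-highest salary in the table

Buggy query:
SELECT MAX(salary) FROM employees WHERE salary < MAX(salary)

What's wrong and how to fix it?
Bug: The inner MAX is an aggregate inside WHERE, which is not allowed

Fix: Compute the overall MAX in a subquery, then take MAX of rows below it

Corrected query:
SELECT MAX(salary) FROM employees WHERE salary < (SELECT MAX(salary) FROM employees)

Result:
MAX(salary)
-----------
136039     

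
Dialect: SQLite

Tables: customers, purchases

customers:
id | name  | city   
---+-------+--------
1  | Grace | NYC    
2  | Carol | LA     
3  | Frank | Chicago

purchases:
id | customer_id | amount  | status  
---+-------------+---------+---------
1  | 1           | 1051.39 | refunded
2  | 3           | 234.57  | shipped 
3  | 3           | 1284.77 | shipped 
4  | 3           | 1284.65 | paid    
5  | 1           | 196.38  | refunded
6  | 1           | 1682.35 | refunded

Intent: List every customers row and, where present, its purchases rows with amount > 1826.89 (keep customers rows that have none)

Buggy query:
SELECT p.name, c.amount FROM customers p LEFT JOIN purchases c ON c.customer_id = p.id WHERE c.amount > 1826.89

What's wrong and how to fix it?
Bug: A WHERE condition on the right-hand table after LEFT JOIN drops unmatched parents

Fix: Put 'c.amount > 1826.89' in the JOIN's ON clause instead of WHERE

Corrected query:
SELECT p.name, c.amount FROM customers p LEFT JOIN purchases c ON c.customer_id = p.id AND c.amount > 1826.89

Result:
name  | amount
------+-------
Grace | NULL  
Carol | NULL  
Frank | NULL  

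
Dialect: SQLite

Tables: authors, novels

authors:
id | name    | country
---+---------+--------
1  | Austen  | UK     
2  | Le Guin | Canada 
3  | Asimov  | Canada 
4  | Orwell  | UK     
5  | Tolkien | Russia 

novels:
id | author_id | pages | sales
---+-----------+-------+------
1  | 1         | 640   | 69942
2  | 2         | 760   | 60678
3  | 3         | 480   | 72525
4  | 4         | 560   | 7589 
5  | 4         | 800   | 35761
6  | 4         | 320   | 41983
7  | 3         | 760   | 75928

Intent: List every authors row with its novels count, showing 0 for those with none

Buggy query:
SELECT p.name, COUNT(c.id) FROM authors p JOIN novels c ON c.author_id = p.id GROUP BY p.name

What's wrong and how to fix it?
Bug: An inner join excludes parents with zero children

Fix: Switch to LEFT JOIN to retain unmatched parent rows

Corrected query:
SELECT p.name, COUNT(c.id) FROM authors p LEFT JOIN novels c ON c.author_id = p.id GROUP BY p.name

Result:
name    | COUNT(c.id)
--------+------------
Asimov  | 2          
Austen  | 1          
Le Guin | 1          
Orwell  | 3          
Tolkien | 0          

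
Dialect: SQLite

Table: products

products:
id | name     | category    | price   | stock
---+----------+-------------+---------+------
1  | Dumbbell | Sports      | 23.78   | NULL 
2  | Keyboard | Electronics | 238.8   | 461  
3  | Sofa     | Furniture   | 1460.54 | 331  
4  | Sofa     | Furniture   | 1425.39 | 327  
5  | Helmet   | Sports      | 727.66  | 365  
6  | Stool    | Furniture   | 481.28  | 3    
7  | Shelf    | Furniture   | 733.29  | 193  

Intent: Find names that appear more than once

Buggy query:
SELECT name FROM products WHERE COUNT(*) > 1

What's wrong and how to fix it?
Bug: WHERE can't reference COUNT(*); aggregates are computed after WHERE

Fix: GROUP BY name, then filter groups with HAVING COUNT(*) > 1

Corrected query:
SELECT name FROM products GROUP BY name HAVING COUNT(*) > 1

Result:
name
----
Sofa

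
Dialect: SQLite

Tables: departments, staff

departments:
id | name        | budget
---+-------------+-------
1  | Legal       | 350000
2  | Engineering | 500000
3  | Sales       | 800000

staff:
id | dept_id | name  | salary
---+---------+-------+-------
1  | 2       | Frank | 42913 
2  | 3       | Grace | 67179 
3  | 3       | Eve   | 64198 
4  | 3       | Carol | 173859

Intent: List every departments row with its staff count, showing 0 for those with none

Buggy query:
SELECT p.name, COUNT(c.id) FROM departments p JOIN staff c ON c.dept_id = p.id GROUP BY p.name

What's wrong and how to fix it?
Bug: An inner join excludes parents with zero children

Fix: Switch to LEFT JOIN to retain unmatched parent rows

Corrected query:
SELECT p.name, COUNT(c.id) FROM departments p LEFT JOIN staff c ON c.dept_id = p.id GROUP BY p.name

Result:
name        | COUNT(c.id)
------------+------------
Engineering | 1          
Legal       | 0          
Sales       | 3          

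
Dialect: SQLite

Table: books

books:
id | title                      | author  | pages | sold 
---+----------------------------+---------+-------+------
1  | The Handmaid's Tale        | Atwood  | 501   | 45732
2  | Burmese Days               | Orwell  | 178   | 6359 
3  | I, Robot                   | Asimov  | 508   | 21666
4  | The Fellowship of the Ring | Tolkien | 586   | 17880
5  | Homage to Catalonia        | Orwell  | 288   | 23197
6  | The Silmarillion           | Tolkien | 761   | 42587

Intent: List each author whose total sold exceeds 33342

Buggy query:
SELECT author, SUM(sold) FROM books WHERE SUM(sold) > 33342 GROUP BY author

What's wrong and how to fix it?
Bug: SUM(sold) is an aggregate, but WHERE filters rows before aggregation

Fix: Move the aggregate condition to a HAVING clause

Corrected query:
SELECT author, SUM(sold) FROM books GROUP BY author HAVING SUM(sold) > 33342

Result:
author  | SUM(sold)
--------+----------
Atwood  | 45732    
Tolkien | 60467    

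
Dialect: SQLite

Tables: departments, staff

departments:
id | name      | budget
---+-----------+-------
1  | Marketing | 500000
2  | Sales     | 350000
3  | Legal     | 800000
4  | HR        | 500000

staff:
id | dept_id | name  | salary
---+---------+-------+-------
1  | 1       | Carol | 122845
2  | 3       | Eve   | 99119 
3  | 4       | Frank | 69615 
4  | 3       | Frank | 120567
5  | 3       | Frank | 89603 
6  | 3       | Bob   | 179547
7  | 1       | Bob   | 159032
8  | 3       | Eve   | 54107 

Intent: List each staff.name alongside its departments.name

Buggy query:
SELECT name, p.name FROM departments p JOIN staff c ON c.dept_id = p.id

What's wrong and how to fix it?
Bug: Both tables have a 'name' column; the unqualified reference is ambiguous

Fix: Prefix ambiguous columns with the table alias

Corrected query:
SELECT c.name, p.name FROM departments p JOIN staff c ON c.dept_id = p.id

Result:
name  | name     
------+----------
Carol | Marketing
Eve   | Legal    
Frank | HR       
Frank | Legal    
Frank | Legal    
Bob   | Legal    
Bob   | Marketing
Eve   | Legal    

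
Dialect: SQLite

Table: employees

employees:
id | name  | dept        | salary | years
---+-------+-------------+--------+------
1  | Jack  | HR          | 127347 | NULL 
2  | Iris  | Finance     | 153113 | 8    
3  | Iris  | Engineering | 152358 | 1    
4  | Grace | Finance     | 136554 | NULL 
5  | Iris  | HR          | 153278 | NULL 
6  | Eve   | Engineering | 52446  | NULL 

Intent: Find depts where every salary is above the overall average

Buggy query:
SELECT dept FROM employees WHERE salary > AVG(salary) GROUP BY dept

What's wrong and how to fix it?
Bug: AVG() is an aggregate; it can't sit directly in WHERE

Fix: Compute the overall average in a scalar subquery and compare each group's MIN against it in HAVING

Corrected query:
SELECT dept FROM employees GROUP BY dept HAVING MIN(salary) > (SELECT AVG(salary) FROM employees)

Result:
dept   
-------
Finance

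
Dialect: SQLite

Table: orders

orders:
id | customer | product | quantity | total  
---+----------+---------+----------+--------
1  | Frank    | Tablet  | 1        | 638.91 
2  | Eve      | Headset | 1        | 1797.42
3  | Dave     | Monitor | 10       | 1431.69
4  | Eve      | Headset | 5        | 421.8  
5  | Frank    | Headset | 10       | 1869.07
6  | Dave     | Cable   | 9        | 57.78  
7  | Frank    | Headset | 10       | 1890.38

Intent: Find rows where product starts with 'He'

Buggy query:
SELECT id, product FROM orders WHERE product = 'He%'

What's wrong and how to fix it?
Bug: Wildcards only work with LIKE; '=' treats '%' as a literal character

Fix: Use LIKE for wildcard pattern matching

Corrected query:
SELECT id, product FROM orders WHERE product LIKE 'He%'

Result:
id | product
---+--------
2  | Headset
4  | Headset
5  | Headset
7  | Headset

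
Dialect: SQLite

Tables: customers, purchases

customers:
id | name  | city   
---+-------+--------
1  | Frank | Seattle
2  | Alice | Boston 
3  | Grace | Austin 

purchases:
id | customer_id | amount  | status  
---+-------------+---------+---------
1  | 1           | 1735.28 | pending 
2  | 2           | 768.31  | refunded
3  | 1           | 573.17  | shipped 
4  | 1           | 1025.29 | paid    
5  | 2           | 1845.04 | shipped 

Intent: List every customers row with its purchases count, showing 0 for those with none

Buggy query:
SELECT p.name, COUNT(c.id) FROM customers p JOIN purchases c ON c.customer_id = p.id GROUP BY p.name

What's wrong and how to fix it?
Bug: An inner join excludes parents with zero children

Fix: Switch to LEFT JOIN to retain unmatched parent rows

Corrected query:
SELECT p.name, COUNT(c.id) FROM customers p LEFT JOIN purchases c ON c.customer_id = p.id GROUP BY p.name

Result:
name  | COUNT(c.id)
------+------------
Alice | 2          
Frank | 3          
Grace | 0          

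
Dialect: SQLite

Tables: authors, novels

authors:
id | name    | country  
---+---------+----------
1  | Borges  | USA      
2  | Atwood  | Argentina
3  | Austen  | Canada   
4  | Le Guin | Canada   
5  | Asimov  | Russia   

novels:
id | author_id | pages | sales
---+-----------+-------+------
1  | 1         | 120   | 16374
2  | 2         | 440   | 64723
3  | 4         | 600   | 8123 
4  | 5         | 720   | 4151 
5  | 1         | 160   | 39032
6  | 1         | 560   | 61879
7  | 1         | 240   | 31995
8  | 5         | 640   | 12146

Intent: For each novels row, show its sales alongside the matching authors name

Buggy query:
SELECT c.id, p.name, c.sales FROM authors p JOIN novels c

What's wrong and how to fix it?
Bug: Missing join condition: each novels row is matched to all authors rows instead of just its own

Fix: Add ON c.author_id = p.id to the JOIN

Corrected query:
SELECT c.id, p.name, c.sales FROM authors p JOIN novels c ON c.author_id = p.id

Result:
id | name    | sales
---+---------+------
1  | Borges  | 16374
2  | Atwood  | 64723
3  | Le Guin | 8123 
4  | Asimov  | 4151 
5  | Borges  | 39032
6  | Borges  | 61879
7  | Borges  | 31995
8  | Asimov  | 12146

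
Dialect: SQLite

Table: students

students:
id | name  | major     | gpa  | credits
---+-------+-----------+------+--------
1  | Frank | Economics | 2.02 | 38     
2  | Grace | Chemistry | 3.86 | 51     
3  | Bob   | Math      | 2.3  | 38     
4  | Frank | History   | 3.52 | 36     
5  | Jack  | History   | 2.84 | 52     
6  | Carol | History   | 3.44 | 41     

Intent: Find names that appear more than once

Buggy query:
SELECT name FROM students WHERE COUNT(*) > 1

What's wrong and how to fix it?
Bug: COUNT(*) is an aggregate and cannot be used in WHERE

Fix: Group first, then use HAVING for the count condition

Corrected query:
SELECT name FROM students GROUP BY name HAVING COUNT(*) > 1

Result:
name 
-----
Frank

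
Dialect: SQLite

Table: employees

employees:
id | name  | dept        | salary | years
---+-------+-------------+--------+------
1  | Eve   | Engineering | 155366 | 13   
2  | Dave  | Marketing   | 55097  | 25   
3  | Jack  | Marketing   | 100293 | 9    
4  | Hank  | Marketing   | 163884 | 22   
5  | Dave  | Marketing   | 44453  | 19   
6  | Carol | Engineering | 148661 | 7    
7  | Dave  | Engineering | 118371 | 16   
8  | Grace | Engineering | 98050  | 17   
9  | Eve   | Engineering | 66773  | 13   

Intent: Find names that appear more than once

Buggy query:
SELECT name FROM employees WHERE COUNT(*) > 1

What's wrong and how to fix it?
Bug: COUNT(*) is an aggregate and cannot be used in WHERE

Fix: GROUP BY name, then filter groups with HAVING COUNT(*) > 1

Corrected query:
SELECT name FROM employees GROUP BY name HAVING COUNT(*) > 1

Result:
name
----
Dave
Eve 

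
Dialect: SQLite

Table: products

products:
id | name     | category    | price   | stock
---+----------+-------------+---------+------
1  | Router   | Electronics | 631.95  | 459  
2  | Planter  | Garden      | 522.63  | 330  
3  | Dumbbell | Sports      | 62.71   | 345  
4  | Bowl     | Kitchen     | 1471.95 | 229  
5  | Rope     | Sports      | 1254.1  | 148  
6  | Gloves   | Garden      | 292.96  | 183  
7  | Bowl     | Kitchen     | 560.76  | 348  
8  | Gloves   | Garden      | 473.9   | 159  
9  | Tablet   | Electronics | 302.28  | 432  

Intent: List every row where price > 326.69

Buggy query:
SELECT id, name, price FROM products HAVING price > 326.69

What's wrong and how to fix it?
Bug: This is a non-aggregate query (no GROUP BY, no aggregates), so in SQLite the HAVING clause is invalid here; a row-level condition belongs in WHERE

Fix: Use WHERE for row-level filtering

Corrected query:
SELECT id, name, price FROM products WHERE price > 326.69

Result:
id | name    | price  
---+---------+--------
1  | Router  | 631.95 
2  | Planter | 522.63 
4  | Bowl    | 1471.95
5  | Rope    | 1254.1 
7  | Bowl    | 560.76 
8  | Gloves  | 473.9  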